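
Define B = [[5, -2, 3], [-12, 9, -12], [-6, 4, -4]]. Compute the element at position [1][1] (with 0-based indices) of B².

Characteristic polynomial: μ^3 - 10μ^2 + 31μ - 30 = (μ - 5)(μ - 3)(μ - 2), so the eigenvalues are 2, 3, 5.
μ=3: eigenvector (-1, 2, 2).
μ=5: eigenvector (-1, 3, 2).
μ=2: eigenvector (1, 0, -1).
P = [[-1, -1, 1], [2, 3, 0], [2, 2, -1]], D = diag(3, 5, 2), P⁻¹ = [[3, -1, 3], [-2, 1, -2], [2, 0, 1]].
B² = P·diag(9, 25, 4)·P⁻¹ = [[31, -16, 27], [-96, 57, -96], [-54, 32, -50]].
The requested entry is 57.

57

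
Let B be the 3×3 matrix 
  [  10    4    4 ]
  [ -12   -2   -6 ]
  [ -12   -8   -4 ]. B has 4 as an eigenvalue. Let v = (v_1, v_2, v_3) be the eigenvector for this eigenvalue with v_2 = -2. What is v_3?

B − 4I = [[6, 4, 4], [-12, -6, -6], [-12, -8, -8]].
Solving (B − 4I)v = 0 gives the eigenspace spanned by (0, -2, 2).
With v_2 = -2, v = (0, -2, 2), so v_3 = 2.

2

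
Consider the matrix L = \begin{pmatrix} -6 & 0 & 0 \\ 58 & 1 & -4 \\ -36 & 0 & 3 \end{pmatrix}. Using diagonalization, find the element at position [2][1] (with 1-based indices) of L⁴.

-7130

Characteristic polynomial: t^3 + 2t^2 - 21t + 18 = (t - 3)(t - 1)(t + 6), so the eigenvalues are -6, 1, 3.
t=-6: eigenvector (1, -6, 4).
t=1: eigenvector (0, 1, 0).
t=3: eigenvector (0, -2, 1).
P = [[1, 0, 0], [-6, 1, -2], [4, 0, 1]], D = diag(-6, 1, 3), P⁻¹ = [[1, 0, 0], [-2, 1, 2], [-4, 0, 1]].
L⁴ = P·diag(1296, 1, 81)·P⁻¹ = [[1296, 0, 0], [-7130, 1, -160], [4860, 0, 81]].
The requested entry is -7130.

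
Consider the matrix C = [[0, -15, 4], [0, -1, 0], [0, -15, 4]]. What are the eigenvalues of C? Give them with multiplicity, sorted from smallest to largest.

Characteristic polynomial: p(λ) = λ^3 - 3λ^2 - 4λ = λ(λ - 4)(λ + 1).
Roots (with multiplicity): -1, 0, 4.

-1, 0, 4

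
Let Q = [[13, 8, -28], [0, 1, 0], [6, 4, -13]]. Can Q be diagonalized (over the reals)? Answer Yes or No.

Characteristic polynomial: p(r) = r^3 - r^2 - r + 1 = (r - 1)^2(r + 1).
r = 1 has algebraic multiplicity 2; rank(Q − 1I) = 1, so geometric multiplicity = 2.
Every eigenvalue has geometric = algebraic multiplicity, so Q is diagonalizable.

Yes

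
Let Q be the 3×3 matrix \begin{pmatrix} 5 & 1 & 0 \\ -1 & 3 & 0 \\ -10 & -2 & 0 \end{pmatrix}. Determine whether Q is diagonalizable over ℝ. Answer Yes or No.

Characteristic polynomial: p(μ) = μ^3 - 8μ^2 + 16μ = μ(μ - 4)^2.
μ = 4 has algebraic multiplicity 2; rank(Q − 4I) = 2, so geometric multiplicity = 1.
Geometric multiplicity < algebraic multiplicity, so Q is not diagonalizable.

No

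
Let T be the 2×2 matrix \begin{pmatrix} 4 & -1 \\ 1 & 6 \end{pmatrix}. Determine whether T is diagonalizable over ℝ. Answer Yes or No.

Characteristic polynomial: p(λ) = λ^2 - 10λ + 25 = (λ - 5)^2.
λ = 5 has algebraic multiplicity 2; rank(T − 5I) = 1, so geometric multiplicity = 1.
Geometric multiplicity < algebraic multiplicity, so T is not diagonalizable.

No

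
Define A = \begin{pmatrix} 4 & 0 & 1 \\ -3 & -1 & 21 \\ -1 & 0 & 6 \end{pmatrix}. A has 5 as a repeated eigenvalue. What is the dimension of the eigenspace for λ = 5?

1

A − 5I = [[-1, 0, 1], [-3, -6, 21], [-1, 0, 1]].
This matrix has rank 2, so its null space has dimension 3 − 2 = 1.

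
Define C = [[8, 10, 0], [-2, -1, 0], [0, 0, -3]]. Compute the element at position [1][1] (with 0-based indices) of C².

Characteristic polynomial: r^3 - 4r^2 - 9r + 36 = (r - 4)(r - 3)(r + 3), so the eigenvalues are -3, 3, 4.
r=4: eigenvector (5, -2, 0).
r=-3: eigenvector (0, 0, 1).
r=3: eigenvector (-2, 1, 0).
P = [[5, 0, -2], [-2, 0, 1], [0, 1, 0]], D = diag(4, -3, 3), P⁻¹ = [[1, 2, 0], [0, 0, 1], [2, 5, 0]].
C² = P·diag(16, 9, 9)·P⁻¹ = [[44, 70, 0], [-14, -19, 0], [0, 0, 9]].
The requested entry is -19.

-19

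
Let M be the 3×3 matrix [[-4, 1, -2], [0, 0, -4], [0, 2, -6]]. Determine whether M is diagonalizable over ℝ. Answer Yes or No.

No

Characteristic polynomial: p(λ) = λ^3 + 10λ^2 + 32λ + 32 = (λ + 2)(λ + 4)^2.
λ = -4 has algebraic multiplicity 2; rank(M + 4I) = 2, so geometric multiplicity = 1.
Geometric multiplicity < algebraic multiplicity, so M is not diagonalizable.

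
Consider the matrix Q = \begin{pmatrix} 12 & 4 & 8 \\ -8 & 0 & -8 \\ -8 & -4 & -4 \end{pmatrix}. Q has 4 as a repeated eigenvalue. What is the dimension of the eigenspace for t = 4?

2

Q − 4I = [[8, 4, 8], [-8, -4, -8], [-8, -4, -8]].
This matrix has rank 1, so its null space has dimension 3 − 1 = 2.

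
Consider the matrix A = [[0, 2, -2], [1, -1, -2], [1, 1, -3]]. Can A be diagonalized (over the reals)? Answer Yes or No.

No

Characteristic polynomial: p(s) = s^3 + 4s^2 + 5s + 2 = (s + 1)^2(s + 2).
s = -1 has algebraic multiplicity 2; rank(A + 1I) = 2, so geometric multiplicity = 1.
Geometric multiplicity < algebraic multiplicity, so A is not diagonalizable.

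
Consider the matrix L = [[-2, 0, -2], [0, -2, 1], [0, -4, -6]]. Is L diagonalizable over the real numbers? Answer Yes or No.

Characteristic polynomial: p(r) = r^3 + 10r^2 + 32r + 32 = (r + 2)(r + 4)^2.
r = -4 has algebraic multiplicity 2; rank(L + 4I) = 2, so geometric multiplicity = 1.
Geometric multiplicity < algebraic multiplicity, so L is not diagonalizable.

No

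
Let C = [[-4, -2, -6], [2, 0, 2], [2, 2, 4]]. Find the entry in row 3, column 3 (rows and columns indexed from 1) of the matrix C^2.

Characteristic polynomial: μ^3 - 4μ = μ(μ - 2)(μ + 2), so the eigenvalues are -2, 0, 2.
μ=2: eigenvector (-1, 0, 1).
μ=-2: eigenvector (-1, 1, 0).
μ=0: eigenvector (1, 1, -1).
P = [[-1, -1, 1], [0, 1, 1], [1, 0, -1]], D = diag(2, -2, 0), P⁻¹ = [[1, 1, 2], [-1, 0, -1], [1, 1, 1]].
C² = P·diag(4, 4, 0)·P⁻¹ = [[0, -4, -4], [-4, 0, -4], [4, 4, 8]].
The requested entry is 8.

8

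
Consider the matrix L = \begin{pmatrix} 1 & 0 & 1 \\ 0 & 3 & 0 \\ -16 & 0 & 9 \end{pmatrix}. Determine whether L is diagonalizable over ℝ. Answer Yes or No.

No

Characteristic polynomial: p(μ) = μ^3 - 13μ^2 + 55μ - 75 = (μ - 5)^2(μ - 3).
μ = 5 has algebraic multiplicity 2; rank(L − 5I) = 2, so geometric multiplicity = 1.
Geometric multiplicity < algebraic multiplicity, so L is not diagonalizable.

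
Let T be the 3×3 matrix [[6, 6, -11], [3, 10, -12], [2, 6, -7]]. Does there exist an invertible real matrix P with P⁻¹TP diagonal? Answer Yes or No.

No

Characteristic polynomial: p(r) = r^3 - 9r^2 + 24r - 16 = (r - 4)^2(r - 1).
r = 4 has algebraic multiplicity 2; rank(T − 4I) = 2, so geometric multiplicity = 1.
Geometric multiplicity < algebraic multiplicity, so T is not diagonalizable.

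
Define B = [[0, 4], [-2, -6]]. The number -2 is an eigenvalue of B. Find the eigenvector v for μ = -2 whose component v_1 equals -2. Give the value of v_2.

B + 2I = [[2, 4], [-2, -4]].
Solving (B + 2I)v = 0 gives the eigenspace spanned by (-2, 1).
With v_1 = -2, v = (-2, 1), so v_2 = 1.

1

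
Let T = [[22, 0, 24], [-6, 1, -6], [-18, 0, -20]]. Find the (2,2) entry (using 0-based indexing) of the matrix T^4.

Characteristic polynomial: r^3 - 3r^2 - 6r + 8 = (r - 4)(r - 1)(r + 2), so the eigenvalues are -2, 1, 4.
r=4: eigenvector (4, -2, -3).
r=1: eigenvector (0, 1, 0).
r=-2: eigenvector (-1, 0, 1).
P = [[4, 0, -1], [-2, 1, 0], [-3, 0, 1]], D = diag(4, 1, -2), P⁻¹ = [[1, 0, 1], [2, 1, 2], [3, 0, 4]].
T⁴ = P·diag(256, 1, 16)·P⁻¹ = [[976, 0, 960], [-510, 1, -510], [-720, 0, -704]].
The requested entry is -704.

-704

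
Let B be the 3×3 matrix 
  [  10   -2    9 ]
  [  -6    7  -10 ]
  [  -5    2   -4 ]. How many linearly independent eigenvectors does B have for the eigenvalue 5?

B − 5I = [[5, -2, 9], [-6, 2, -10], [-5, 2, -9]].
This matrix has rank 2, so its null space has dimension 3 − 2 = 1.

1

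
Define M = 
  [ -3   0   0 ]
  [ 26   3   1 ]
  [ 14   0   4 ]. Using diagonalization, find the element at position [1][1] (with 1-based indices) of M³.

Characteristic polynomial: μ^3 - 4μ^2 - 9μ + 36 = (μ - 4)(μ - 3)(μ + 3), so the eigenvalues are -3, 3, 4.
μ=-3: eigenvector (1, -4, -2).
μ=4: eigenvector (0, 1, 1).
μ=3: eigenvector (0, 1, 0).
P = [[1, 0, 0], [-4, 1, 1], [-2, 1, 0]], D = diag(-3, 4, 3), P⁻¹ = [[1, 0, 0], [2, 0, 1], [2, 1, -1]].
M³ = P·diag(-27, 64, 27)·P⁻¹ = [[-27, 0, 0], [290, 27, 37], [182, 0, 64]].
The requested entry is -27.

-27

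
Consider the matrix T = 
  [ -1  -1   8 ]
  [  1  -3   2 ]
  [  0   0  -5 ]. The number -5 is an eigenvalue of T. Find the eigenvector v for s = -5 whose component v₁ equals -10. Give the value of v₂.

0

T + 5I = [[4, -1, 8], [1, 2, 2], [0, 0, 0]].
Solving (T + 5I)v = 0 gives the eigenspace spanned by (-10, 0, 5).
With v₁ = -10, v = (-10, 0, 5), so v₂ = 0.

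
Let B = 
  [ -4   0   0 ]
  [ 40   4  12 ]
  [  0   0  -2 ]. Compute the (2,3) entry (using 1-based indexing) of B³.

Characteristic polynomial: t^3 + 2t^2 - 16t - 32 = (t - 4)(t + 2)(t + 4), so the eigenvalues are -4, -2, 4.
t=-4: eigenvector (1, -5, 0).
t=-2: eigenvector (0, -2, 1).
t=4: eigenvector (0, 1, 0).
P = [[1, 0, 0], [-5, -2, 1], [0, 1, 0]], D = diag(-4, -2, 4), P⁻¹ = [[1, 0, 0], [0, 0, 1], [5, 1, 2]].
B³ = P·diag(-64, -8, 64)·P⁻¹ = [[-64, 0, 0], [640, 64, 144], [0, 0, -8]].
The requested entry is 144.

144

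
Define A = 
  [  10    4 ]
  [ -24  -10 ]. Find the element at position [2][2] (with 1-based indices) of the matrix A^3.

Characteristic polynomial: r^2 - 4 = (r - 2)(r + 2), so the eigenvalues are -2, 2.
r=-2: eigenvector (-1, 3).
r=2: eigenvector (1, -2).
P = [[-1, 1], [3, -2]], D = diag(-2, 2), P⁻¹ = [[2, 1], [3, 1]].
A³ = P·diag(-8, 8)·P⁻¹ = [[40, 16], [-96, -40]].
The requested entry is -40.

-40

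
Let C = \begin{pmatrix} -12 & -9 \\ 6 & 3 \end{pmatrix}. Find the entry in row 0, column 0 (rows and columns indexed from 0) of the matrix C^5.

-22842

Characteristic polynomial: t^2 + 9t + 18 = (t + 3)(t + 6), so the eigenvalues are -6, -3.
t=-3: eigenvector (-1, 1).
t=-6: eigenvector (3, -2).
P = [[-1, 3], [1, -2]], D = diag(-3, -6), P⁻¹ = [[2, 3], [1, 1]].
C⁵ = P·diag(-243, -7776)·P⁻¹ = [[-22842, -22599], [15066, 14823]].
The requested entry is -22842.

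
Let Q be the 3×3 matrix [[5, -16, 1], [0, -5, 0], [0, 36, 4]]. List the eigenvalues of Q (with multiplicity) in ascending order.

-5, 4, 5

Characteristic polynomial: p(t) = t^3 - 4t^2 - 25t + 100 = (t - 5)(t - 4)(t + 5).
Roots (with multiplicity): -5, 4, 5.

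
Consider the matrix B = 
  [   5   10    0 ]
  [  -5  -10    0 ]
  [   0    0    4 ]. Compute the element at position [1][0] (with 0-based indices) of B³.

-125

Characteristic polynomial: λ^3 + λ^2 - 20λ = λ(λ - 4)(λ + 5), so the eigenvalues are -5, 0, 4.
λ=-5: eigenvector (1, -1, 0).
λ=0: eigenvector (2, -1, 0).
λ=4: eigenvector (0, 0, 1).
P = [[1, 2, 0], [-1, -1, 0], [0, 0, 1]], D = diag(-5, 0, 4), P⁻¹ = [[-1, -2, 0], [1, 1, 0], [0, 0, 1]].
B³ = P·diag(-125, 0, 64)·P⁻¹ = [[125, 250, 0], [-125, -250, 0], [0, 0, 64]].
The requested entry is -125.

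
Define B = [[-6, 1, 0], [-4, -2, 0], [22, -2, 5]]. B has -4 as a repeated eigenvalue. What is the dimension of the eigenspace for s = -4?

B + 4I = [[-2, 1, 0], [-4, 2, 0], [22, -2, 9]].
This matrix has rank 2, so its null space has dimension 3 − 2 = 1.

1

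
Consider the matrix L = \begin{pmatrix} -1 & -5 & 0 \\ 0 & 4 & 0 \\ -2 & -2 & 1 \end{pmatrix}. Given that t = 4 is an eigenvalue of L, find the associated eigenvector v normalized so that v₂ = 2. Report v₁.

L − 4I = [[-5, -5, 0], [0, 0, 0], [-2, -2, -3]].
Solving (L − 4I)v = 0 gives the eigenspace spanned by (-2, 2, 0).
With v₂ = 2, v = (-2, 2, 0), so v₁ = -2.

-2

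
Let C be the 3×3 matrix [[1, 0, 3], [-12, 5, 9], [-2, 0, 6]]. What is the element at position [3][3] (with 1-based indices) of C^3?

Characteristic polynomial: λ^3 - 12λ^2 + 47λ - 60 = (λ - 5)(λ - 4)(λ - 3), so the eigenvalues are 3, 4, 5.
λ=3: eigenvector (3, 9, 2).
λ=5: eigenvector (0, 1, 0).
λ=4: eigenvector (1, 3, 1).
P = [[3, 0, 1], [9, 1, 3], [2, 0, 1]], D = diag(3, 5, 4), P⁻¹ = [[1, 0, -1], [-3, 1, 0], [-2, 0, 3]].
C³ = P·diag(27, 125, 64)·P⁻¹ = [[-47, 0, 111], [-516, 125, 333], [-74, 0, 138]].
The requested entry is 138.

138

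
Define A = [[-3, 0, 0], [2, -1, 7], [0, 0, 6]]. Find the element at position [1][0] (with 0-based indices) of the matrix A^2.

Characteristic polynomial: r^3 - 2r^2 - 21r - 18 = (r - 6)(r + 1)(r + 3), so the eigenvalues are -3, -1, 6.
r=6: eigenvector (0, 1, 1).
r=-1: eigenvector (0, 1, 0).
r=-3: eigenvector (1, -1, 0).
P = [[0, 0, 1], [1, 1, -1], [1, 0, 0]], D = diag(6, -1, -3), P⁻¹ = [[0, 0, 1], [1, 1, -1], [1, 0, 0]].
A² = P·diag(36, 1, 9)·P⁻¹ = [[9, 0, 0], [-8, 1, 35], [0, 0, 36]].
The requested entry is -8.

-8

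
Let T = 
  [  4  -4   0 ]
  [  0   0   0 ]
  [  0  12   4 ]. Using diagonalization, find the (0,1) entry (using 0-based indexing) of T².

-16

Characteristic polynomial: μ^3 - 8μ^2 + 16μ = μ(μ - 4)^2, so the eigenvalues are 0, 4, 4.
μ=4: eigenvector (1, 0, 2).
μ=0: eigenvector (1, 1, -3).
μ=4: eigenvector (0, 0, 1).
P = [[1, 1, 0], [0, 1, 0], [2, -3, 1]], D = diag(4, 0, 4), P⁻¹ = [[1, -1, 0], [0, 1, 0], [-2, 5, 1]].
T² = P·diag(16, 0, 16)·P⁻¹ = [[16, -16, 0], [0, 0, 0], [0, 48, 16]].
The requested entry is -16.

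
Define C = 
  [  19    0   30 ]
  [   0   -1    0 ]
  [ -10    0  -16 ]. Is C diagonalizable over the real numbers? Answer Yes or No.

Characteristic polynomial: p(μ) = μ^3 - 2μ^2 - 7μ - 4 = (μ - 4)(μ + 1)^2.
μ = -1 has algebraic multiplicity 2; rank(C + 1I) = 1, so geometric multiplicity = 2.
Every eigenvalue has geometric = algebraic multiplicity, so C is diagonalizable.

Yes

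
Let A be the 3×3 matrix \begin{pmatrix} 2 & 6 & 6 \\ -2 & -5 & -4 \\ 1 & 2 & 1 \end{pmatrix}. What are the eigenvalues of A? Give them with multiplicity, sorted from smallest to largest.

Characteristic polynomial: p(λ) = λ^3 + 2λ^2 + λ = λ(λ + 1)^2.
Roots (with multiplicity): -1, -1, 0.

-1, -1, 0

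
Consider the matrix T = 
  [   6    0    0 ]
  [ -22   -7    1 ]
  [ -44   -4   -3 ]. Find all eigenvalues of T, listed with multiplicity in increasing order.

-5, -5, 6

Characteristic polynomial: p(λ) = λ^3 + 4λ^2 - 35λ - 150 = (λ - 6)(λ + 5)^2.
Roots (with multiplicity): -5, -5, 6.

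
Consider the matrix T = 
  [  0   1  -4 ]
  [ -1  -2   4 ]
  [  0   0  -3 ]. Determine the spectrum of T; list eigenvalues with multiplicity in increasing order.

-3, -1, -1

Characteristic polynomial: p(s) = s^3 + 5s^2 + 7s + 3 = (s + 1)^2(s + 3).
Roots (with multiplicity): -3, -1, -1.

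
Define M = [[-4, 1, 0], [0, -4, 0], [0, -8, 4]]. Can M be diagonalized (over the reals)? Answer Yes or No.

Characteristic polynomial: p(r) = r^3 + 4r^2 - 16r - 64 = (r - 4)(r + 4)^2.
r = -4 has algebraic multiplicity 2; rank(M + 4I) = 2, so geometric multiplicity = 1.
Geometric multiplicity < algebraic multiplicity, so M is not diagonalizable.

No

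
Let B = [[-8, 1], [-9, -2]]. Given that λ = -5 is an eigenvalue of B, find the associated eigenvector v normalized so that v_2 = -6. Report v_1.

-2

B + 5I = [[-3, 1], [-9, 3]].
Solving (B + 5I)v = 0 gives the eigenspace spanned by (-2, -6).
With v_2 = -6, v = (-2, -6), so v_1 = -2.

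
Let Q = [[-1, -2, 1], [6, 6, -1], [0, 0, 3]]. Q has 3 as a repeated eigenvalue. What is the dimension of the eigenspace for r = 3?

1

Q − 3I = [[-4, -2, 1], [6, 3, -1], [0, 0, 0]].
This matrix has rank 2, so its null space has dimension 3 − 2 = 1.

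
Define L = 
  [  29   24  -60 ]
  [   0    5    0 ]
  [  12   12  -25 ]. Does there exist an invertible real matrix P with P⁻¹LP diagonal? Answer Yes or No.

Characteristic polynomial: p(λ) = λ^3 - 9λ^2 + 15λ + 25 = (λ - 5)^2(λ + 1).
λ = 5 has algebraic multiplicity 2; rank(L − 5I) = 1, so geometric multiplicity = 2.
Every eigenvalue has geometric = algebraic multiplicity, so L is diagonalizable.

Yes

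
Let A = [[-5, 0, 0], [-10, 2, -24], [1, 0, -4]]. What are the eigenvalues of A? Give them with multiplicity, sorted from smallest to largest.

Characteristic polynomial: p(μ) = μ^3 + 7μ^2 + 2μ - 40 = (μ - 2)(μ + 4)(μ + 5).
Roots (with multiplicity): -5, -4, 2.

-5, -4, 2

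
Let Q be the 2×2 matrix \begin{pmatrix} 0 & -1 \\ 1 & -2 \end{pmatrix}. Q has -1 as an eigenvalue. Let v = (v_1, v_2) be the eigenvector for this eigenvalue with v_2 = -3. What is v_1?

Q + 1I = [[1, -1], [1, -1]].
Solving (Q + 1I)v = 0 gives the eigenspace spanned by (-3, -3).
With v_2 = -3, v = (-3, -3), so v_1 = -3.

-3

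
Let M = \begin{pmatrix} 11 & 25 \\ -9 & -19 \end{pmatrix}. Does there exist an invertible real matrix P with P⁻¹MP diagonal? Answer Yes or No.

Characteristic polynomial: p(s) = s^2 + 8s + 16 = (s + 4)^2.
s = -4 has algebraic multiplicity 2; rank(M + 4I) = 1, so geometric multiplicity = 1.
Geometric multiplicity < algebraic multiplicity, so M is not diagonalizable.

No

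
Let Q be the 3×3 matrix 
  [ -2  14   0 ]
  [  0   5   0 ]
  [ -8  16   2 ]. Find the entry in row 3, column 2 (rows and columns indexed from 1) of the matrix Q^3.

Characteristic polynomial: t^3 - 5t^2 - 4t + 20 = (t - 5)(t - 2)(t + 2), so the eigenvalues are -2, 2, 5.
t=2: eigenvector (0, 0, 1).
t=5: eigenvector (2, 1, 0).
t=-2: eigenvector (1, 0, 2).
P = [[0, 2, 1], [0, 1, 0], [1, 0, 2]], D = diag(2, 5, -2), P⁻¹ = [[-2, 4, 1], [0, 1, 0], [1, -2, 0]].
Q³ = P·diag(8, 125, -8)·P⁻¹ = [[-8, 266, 0], [0, 125, 0], [-32, 64, 8]].
The requested entry is 64.

64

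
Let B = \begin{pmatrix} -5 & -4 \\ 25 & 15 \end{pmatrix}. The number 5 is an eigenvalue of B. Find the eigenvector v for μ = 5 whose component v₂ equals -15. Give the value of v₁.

6

B − 5I = [[-10, -4], [25, 10]].
Solving (B − 5I)v = 0 gives the eigenspace spanned by (6, -15).
With v₂ = -15, v = (6, -15), so v₁ = 6.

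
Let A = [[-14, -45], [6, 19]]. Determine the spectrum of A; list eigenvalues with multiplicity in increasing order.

1, 4

Characteristic polynomial: p(s) = s^2 - 5s + 4 = (s - 4)(s - 1).
Roots (with multiplicity): 1, 4.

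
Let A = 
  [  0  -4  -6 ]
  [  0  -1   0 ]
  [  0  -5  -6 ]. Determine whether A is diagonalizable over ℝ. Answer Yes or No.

Yes

Characteristic polynomial: p(λ) = λ^3 + 7λ^2 + 6λ = λ(λ + 1)(λ + 6).
All 3 eigenvalues are distinct, so A is diagonalizable.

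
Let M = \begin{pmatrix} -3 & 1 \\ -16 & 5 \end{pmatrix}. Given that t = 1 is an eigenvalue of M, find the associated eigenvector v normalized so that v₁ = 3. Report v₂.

12

M − 1I = [[-4, 1], [-16, 4]].
Solving (M − 1I)v = 0 gives the eigenspace spanned by (3, 12).
With v₁ = 3, v = (3, 12), so v₂ = 12.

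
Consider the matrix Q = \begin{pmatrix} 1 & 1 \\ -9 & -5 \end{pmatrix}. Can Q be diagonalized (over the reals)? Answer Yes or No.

Characteristic polynomial: p(μ) = μ^2 + 4μ + 4 = (μ + 2)^2.
μ = -2 has algebraic multiplicity 2; rank(Q + 2I) = 1, so geometric multiplicity = 1.
Geometric multiplicity < algebraic multiplicity, so Q is not diagonalizable.

No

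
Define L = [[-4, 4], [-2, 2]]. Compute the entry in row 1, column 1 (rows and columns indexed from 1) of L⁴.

Characteristic polynomial: t^2 + 2t = t(t + 2), so the eigenvalues are -2, 0.
t=0: eigenvector (1, 1).
t=-2: eigenvector (2, 1).
P = [[1, 2], [1, 1]], D = diag(0, -2), P⁻¹ = [[-1, 2], [1, -1]].
L⁴ = P·diag(0, 16)·P⁻¹ = [[32, -32], [16, -16]].
The requested entry is 32.

32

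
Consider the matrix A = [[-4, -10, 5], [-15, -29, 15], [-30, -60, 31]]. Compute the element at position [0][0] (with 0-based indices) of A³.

-64

Characteristic polynomial: μ^3 + 2μ^2 - 7μ + 4 = (μ - 1)^2(μ + 4), so the eigenvalues are -4, 1, 1.
μ=-4: eigenvector (1, 3, 6).
μ=1: eigenvector (0, 1, 2).
μ=1: eigenvector (1, 0, 1).
P = [[1, 0, 1], [3, 1, 0], [6, 2, 1]], D = diag(-4, 1, 1), P⁻¹ = [[1, 2, -1], [-3, -5, 3], [0, -2, 1]].
A³ = P·diag(-64, 1, 1)·P⁻¹ = [[-64, -130, 65], [-195, -389, 195], [-390, -780, 391]].
The requested entry is -64.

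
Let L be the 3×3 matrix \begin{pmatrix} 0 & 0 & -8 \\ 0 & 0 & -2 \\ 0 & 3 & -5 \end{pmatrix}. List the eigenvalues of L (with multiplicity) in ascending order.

-3, -2, 0

Characteristic polynomial: p(s) = s^3 + 5s^2 + 6s = s(s + 2)(s + 3).
Roots (with multiplicity): -3, -2, 0.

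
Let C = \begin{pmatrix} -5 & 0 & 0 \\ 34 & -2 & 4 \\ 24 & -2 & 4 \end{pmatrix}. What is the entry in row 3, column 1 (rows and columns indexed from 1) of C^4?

-2468

Characteristic polynomial: λ^3 + 3λ^2 - 10λ = λ(λ - 2)(λ + 5), so the eigenvalues are -5, 0, 2.
λ=-5: eigenvector (1, -6, -4).
λ=0: eigenvector (0, 2, 1).
λ=2: eigenvector (0, 1, 1).
P = [[1, 0, 0], [-6, 2, 1], [-4, 1, 1]], D = diag(-5, 0, 2), P⁻¹ = [[1, 0, 0], [2, 1, -1], [2, -1, 2]].
C⁴ = P·diag(625, 0, 16)·P⁻¹ = [[625, 0, 0], [-3718, -16, 32], [-2468, -16, 32]].
The requested entry is -2468.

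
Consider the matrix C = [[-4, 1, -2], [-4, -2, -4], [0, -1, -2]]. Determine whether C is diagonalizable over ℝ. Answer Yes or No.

No

Characteristic polynomial: p(s) = s^3 + 8s^2 + 20s + 16 = (s + 2)^2(s + 4).
s = -2 has algebraic multiplicity 2; rank(C + 2I) = 2, so geometric multiplicity = 1.
Geometric multiplicity < algebraic multiplicity, so C is not diagonalizable.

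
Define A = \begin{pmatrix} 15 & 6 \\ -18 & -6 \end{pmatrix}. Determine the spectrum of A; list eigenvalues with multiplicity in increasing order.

3, 6

Characteristic polynomial: p(μ) = μ^2 - 9μ + 18 = (μ - 6)(μ - 3).
Roots (with multiplicity): 3, 6.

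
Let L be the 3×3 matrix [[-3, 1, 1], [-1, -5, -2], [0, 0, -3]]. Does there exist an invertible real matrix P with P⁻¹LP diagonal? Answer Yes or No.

No

Characteristic polynomial: p(t) = t^3 + 11t^2 + 40t + 48 = (t + 3)(t + 4)^2.
t = -4 has algebraic multiplicity 2; rank(L + 4I) = 2, so geometric multiplicity = 1.
Geometric multiplicity < algebraic multiplicity, so L is not diagonalizable.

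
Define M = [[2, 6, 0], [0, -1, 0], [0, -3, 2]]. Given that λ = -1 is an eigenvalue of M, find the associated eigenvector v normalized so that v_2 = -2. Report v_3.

M + 1I = [[3, 6, 0], [0, 0, 0], [0, -3, 3]].
Solving (M + 1I)v = 0 gives the eigenspace spanned by (4, -2, -2).
With v_2 = -2, v = (4, -2, -2), so v_3 = -2.

-2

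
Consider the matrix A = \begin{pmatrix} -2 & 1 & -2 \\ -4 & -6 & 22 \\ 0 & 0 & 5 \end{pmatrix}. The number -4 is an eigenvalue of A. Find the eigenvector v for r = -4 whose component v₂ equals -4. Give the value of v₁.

A + 4I = [[2, 1, -2], [-4, -2, 22], [0, 0, 9]].
Solving (A + 4I)v = 0 gives the eigenspace spanned by (2, -4, 0).
With v₂ = -4, v = (2, -4, 0), so v₁ = 2.

2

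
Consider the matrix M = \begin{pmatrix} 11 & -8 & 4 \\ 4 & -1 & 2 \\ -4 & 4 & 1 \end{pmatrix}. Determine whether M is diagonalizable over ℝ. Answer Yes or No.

Characteristic polynomial: p(r) = r^3 - 11r^2 + 39r - 45 = (r - 5)(r - 3)^2.
r = 3 has algebraic multiplicity 2; rank(M − 3I) = 1, so geometric multiplicity = 2.
Every eigenvalue has geometric = algebraic multiplicity, so M is diagonalizable.

Yes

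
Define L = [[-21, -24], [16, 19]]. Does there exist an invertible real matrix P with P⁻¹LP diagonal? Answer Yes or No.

Characteristic polynomial: p(λ) = λ^2 + 2λ - 15 = (λ - 3)(λ + 5).
All 2 eigenvalues are distinct, so L is diagonalizable.

Yes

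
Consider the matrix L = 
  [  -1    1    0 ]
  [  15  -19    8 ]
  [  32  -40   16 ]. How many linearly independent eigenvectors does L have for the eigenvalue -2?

L + 2I = [[1, 1, 0], [15, -17, 8], [32, -40, 18]].
This matrix has rank 2, so its null space has dimension 3 − 2 = 1.

1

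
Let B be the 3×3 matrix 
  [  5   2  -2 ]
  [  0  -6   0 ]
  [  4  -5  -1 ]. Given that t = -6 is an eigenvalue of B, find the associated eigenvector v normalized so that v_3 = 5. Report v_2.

B + 6I = [[11, 2, -2], [0, 0, 0], [4, -5, 5]].
Solving (B + 6I)v = 0 gives the eigenspace spanned by (0, 5, 5).
With v_3 = 5, v = (0, 5, 5), so v_2 = 5.

5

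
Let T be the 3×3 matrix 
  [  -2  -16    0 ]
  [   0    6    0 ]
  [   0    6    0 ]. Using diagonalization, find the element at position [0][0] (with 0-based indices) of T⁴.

Characteristic polynomial: μ^3 - 4μ^2 - 12μ = μ(μ - 6)(μ + 2), so the eigenvalues are -2, 0, 6.
μ=0: eigenvector (0, 0, 1).
μ=6: eigenvector (-2, 1, 1).
μ=-2: eigenvector (1, 0, 0).
P = [[0, -2, 1], [0, 1, 0], [1, 1, 0]], D = diag(0, 6, -2), P⁻¹ = [[0, -1, 1], [0, 1, 0], [1, 2, 0]].
T⁴ = P·diag(0, 1296, 16)·P⁻¹ = [[16, -2560, 0], [0, 1296, 0], [0, 1296, 0]].
The requested entry is 16.

16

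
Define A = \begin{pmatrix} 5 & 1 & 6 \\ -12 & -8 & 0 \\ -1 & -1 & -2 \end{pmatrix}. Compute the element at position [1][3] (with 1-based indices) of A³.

Characteristic polynomial: t^3 + 5t^2 - 16t - 80 = (t - 4)(t + 4)(t + 5), so the eigenvalues are -5, -4, 4.
t=4: eigenvector (1, -1, 0).
t=-5: eigenvector (-1, 4, 1).
t=-4: eigenvector (-1, 3, 1).
P = [[1, -1, -1], [-1, 4, 3], [0, 1, 1]], D = diag(4, -5, -4), P⁻¹ = [[1, 0, 1], [1, 1, -2], [-1, -1, 3]].
A³ = P·diag(64, -125, -64)·P⁻¹ = [[125, 61, 6], [-372, -308, 360], [-61, -61, 58]].
The requested entry is 6.

6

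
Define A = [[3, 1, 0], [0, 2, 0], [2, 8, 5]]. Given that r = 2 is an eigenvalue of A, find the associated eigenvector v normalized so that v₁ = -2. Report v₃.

A − 2I = [[1, 1, 0], [0, 0, 0], [2, 8, 3]].
Solving (A − 2I)v = 0 gives the eigenspace spanned by (-2, 2, -4).
With v₁ = -2, v = (-2, 2, -4), so v₃ = -4.

-4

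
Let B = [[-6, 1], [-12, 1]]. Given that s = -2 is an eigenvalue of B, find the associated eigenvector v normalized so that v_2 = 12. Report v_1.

3

B + 2I = [[-4, 1], [-12, 3]].
Solving (B + 2I)v = 0 gives the eigenspace spanned by (3, 12).
With v_2 = 12, v = (3, 12), so v_1 = 3.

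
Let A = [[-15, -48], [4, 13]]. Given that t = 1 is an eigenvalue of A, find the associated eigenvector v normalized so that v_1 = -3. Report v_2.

A − 1I = [[-16, -48], [4, 12]].
Solving (A − 1I)v = 0 gives the eigenspace spanned by (-3, 1).
With v_1 = -3, v = (-3, 1), so v_2 = 1.

1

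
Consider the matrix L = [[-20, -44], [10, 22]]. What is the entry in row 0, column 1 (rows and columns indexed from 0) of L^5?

Characteristic polynomial: μ^2 - 2μ = μ(μ - 2), so the eigenvalues are 0, 2.
μ=0: eigenvector (11, -5).
μ=2: eigenvector (-2, 1).
P = [[11, -2], [-5, 1]], D = diag(0, 2), P⁻¹ = [[1, 2], [5, 11]].
L⁵ = P·diag(0, 32)·P⁻¹ = [[-320, -704], [160, 352]].
The requested entry is -704.

-704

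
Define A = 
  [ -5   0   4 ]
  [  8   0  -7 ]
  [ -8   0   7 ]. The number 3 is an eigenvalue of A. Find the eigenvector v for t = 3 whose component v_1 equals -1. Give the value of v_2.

A − 3I = [[-8, 0, 4], [8, -3, -7], [-8, 0, 4]].
Solving (A − 3I)v = 0 gives the eigenspace spanned by (-1, 2, -2).
With v_1 = -1, v = (-1, 2, -2), so v_2 = 2.

2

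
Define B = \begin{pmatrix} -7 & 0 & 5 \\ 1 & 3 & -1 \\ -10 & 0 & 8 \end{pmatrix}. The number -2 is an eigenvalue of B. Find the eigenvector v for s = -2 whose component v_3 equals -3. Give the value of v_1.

-3

B + 2I = [[-5, 0, 5], [1, 5, -1], [-10, 0, 10]].
Solving (B + 2I)v = 0 gives the eigenspace spanned by (-3, 0, -3).
With v_3 = -3, v = (-3, 0, -3), so v_1 = -3.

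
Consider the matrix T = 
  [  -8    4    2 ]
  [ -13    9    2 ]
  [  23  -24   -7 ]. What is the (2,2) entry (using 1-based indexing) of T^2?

Characteristic polynomial: μ^3 + 6μ^2 - 25μ - 150 = (μ - 5)(μ + 5)(μ + 6), so the eigenvalues are -6, -5, 5.
μ=-5: eigenvector (-2, -2, 1).
μ=5: eigenvector (0, 1, -2).
μ=-6: eigenvector (-1, -1, 1).
P = [[-2, 0, -1], [-2, 1, -1], [1, -2, 1]], D = diag(-5, 5, -6), P⁻¹ = [[1, -2, -1], [-1, 1, 0], [-3, 4, 2]].
T² = P·diag(25, 25, 36)·P⁻¹ = [[58, -44, -22], [33, -19, -22], [-33, 44, 47]].
The requested entry is -19.

-19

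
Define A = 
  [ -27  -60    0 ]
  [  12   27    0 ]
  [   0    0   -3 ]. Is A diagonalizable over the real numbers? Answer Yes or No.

Yes

Characteristic polynomial: p(λ) = λ^3 + 3λ^2 - 9λ - 27 = (λ - 3)(λ + 3)^2.
λ = -3 has algebraic multiplicity 2; rank(A + 3I) = 1, so geometric multiplicity = 2.
Every eigenvalue has geometric = algebraic multiplicity, so A is diagonalizable.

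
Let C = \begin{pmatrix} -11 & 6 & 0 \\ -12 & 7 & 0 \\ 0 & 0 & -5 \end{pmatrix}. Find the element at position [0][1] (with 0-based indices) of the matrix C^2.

Characteristic polynomial: t^3 + 9t^2 + 15t - 25 = (t - 1)(t + 5)^2, so the eigenvalues are -5, -5, 1.
t=1: eigenvector (1, 2, 0).
t=-5: eigenvector (-1, -1, 0).
t=-5: eigenvector (0, 0, 1).
P = [[1, -1, 0], [2, -1, 0], [0, 0, 1]], D = diag(1, -5, -5), P⁻¹ = [[-1, 1, 0], [-2, 1, 0], [0, 0, 1]].
C² = P·diag(1, 25, 25)·P⁻¹ = [[49, -24, 0], [48, -23, 0], [0, 0, 25]].
The requested entry is -24.

-24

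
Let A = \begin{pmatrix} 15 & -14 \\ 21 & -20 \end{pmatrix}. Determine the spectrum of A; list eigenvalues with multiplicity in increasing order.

-6, 1

Characteristic polynomial: p(r) = r^2 + 5r - 6 = (r - 1)(r + 6).
Roots (with multiplicity): -6, 1.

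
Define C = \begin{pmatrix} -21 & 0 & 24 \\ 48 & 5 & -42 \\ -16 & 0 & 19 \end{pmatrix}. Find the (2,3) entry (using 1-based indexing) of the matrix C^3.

-618

Characteristic polynomial: λ^3 - 3λ^2 - 25λ + 75 = (λ - 5)(λ - 3)(λ + 5), so the eigenvalues are -5, 3, 5.
λ=-5: eigenvector (3, -6, 2).
λ=3: eigenvector (1, -3, 1).
λ=5: eigenvector (0, 1, 0).
P = [[3, 1, 0], [-6, -3, 1], [2, 1, 0]], D = diag(-5, 3, 5), P⁻¹ = [[1, 0, -1], [-2, 0, 3], [0, 1, 3]].
C³ = P·diag(-125, 27, 125)·P⁻¹ = [[-429, 0, 456], [912, 125, -618], [-304, 0, 331]].
The requested entry is -618.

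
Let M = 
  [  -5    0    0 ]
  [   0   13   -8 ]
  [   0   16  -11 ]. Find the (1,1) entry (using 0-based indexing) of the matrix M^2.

41

Characteristic polynomial: t^3 + 3t^2 - 25t - 75 = (t - 5)(t + 3)(t + 5), so the eigenvalues are -5, -3, 5.
t=-5: eigenvector (1, 0, 0).
t=-3: eigenvector (0, 1, 2).
t=5: eigenvector (0, -1, -1).
P = [[1, 0, 0], [0, 1, -1], [0, 2, -1]], D = diag(-5, -3, 5), P⁻¹ = [[1, 0, 0], [0, -1, 1], [0, -2, 1]].
M² = P·diag(25, 9, 25)·P⁻¹ = [[25, 0, 0], [0, 41, -16], [0, 32, -7]].
The requested entry is 41.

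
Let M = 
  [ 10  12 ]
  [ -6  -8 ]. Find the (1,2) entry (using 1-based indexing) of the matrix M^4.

Characteristic polynomial: λ^2 - 2λ - 8 = (λ - 4)(λ + 2), so the eigenvalues are -2, 4.
λ=-2: eigenvector (-1, 1).
λ=4: eigenvector (-2, 1).
P = [[-1, -2], [1, 1]], D = diag(-2, 4), P⁻¹ = [[1, 2], [-1, -1]].
M⁴ = P·diag(16, 256)·P⁻¹ = [[496, 480], [-240, -224]].
The requested entry is 480.

480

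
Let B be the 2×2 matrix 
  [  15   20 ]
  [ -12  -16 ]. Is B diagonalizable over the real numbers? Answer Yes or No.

Characteristic polynomial: p(r) = r^2 + r = r(r + 1).
All 2 eigenvalues are distinct, so B is diagonalizable.

Yes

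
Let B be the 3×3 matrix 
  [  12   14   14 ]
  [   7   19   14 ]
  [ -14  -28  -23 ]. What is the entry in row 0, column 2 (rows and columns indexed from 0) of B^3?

266

Characteristic polynomial: t^3 - 8t^2 + 5t + 50 = (t - 5)^2(t + 2), so the eigenvalues are -2, 5, 5.
t=-2: eigenvector (1, 1, -2).
t=5: eigenvector (2, 1, -2).
t=5: eigenvector (2, 2, -3).
P = [[1, 2, 2], [1, 1, 2], [-2, -2, -3]], D = diag(-2, 5, 5), P⁻¹ = [[-1, -2, -2], [1, -1, 0], [0, 2, 1]].
B³ = P·diag(-8, 125, 125)·P⁻¹ = [[258, 266, 266], [133, 391, 266], [-266, -532, -407]].
The requested entry is 266.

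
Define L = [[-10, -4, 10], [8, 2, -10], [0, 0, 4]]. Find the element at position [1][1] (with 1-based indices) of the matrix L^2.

Characteristic polynomial: μ^3 + 4μ^2 - 20μ - 48 = (μ - 4)(μ + 2)(μ + 6), so the eigenvalues are -6, -2, 4.
μ=-2: eigenvector (-1, 2, 0).
μ=-6: eigenvector (-1, 1, 0).
μ=4: eigenvector (1, -1, 1).
P = [[-1, -1, 1], [2, 1, -1], [0, 0, 1]], D = diag(-2, -6, 4), P⁻¹ = [[1, 1, 0], [-2, -1, 1], [0, 0, 1]].
L² = P·diag(4, 36, 16)·P⁻¹ = [[68, 32, -20], [-64, -28, 20], [0, 0, 16]].
The requested entry is 68.

68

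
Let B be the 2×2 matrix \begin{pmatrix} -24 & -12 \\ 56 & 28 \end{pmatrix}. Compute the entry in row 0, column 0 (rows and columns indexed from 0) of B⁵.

-6144

Characteristic polynomial: r^2 - 4r = r(r - 4), so the eigenvalues are 0, 4.
r=4: eigenvector (-3, 7).
r=0: eigenvector (1, -2).
P = [[-3, 1], [7, -2]], D = diag(4, 0), P⁻¹ = [[2, 1], [7, 3]].
B⁵ = P·diag(1024, 0)·P⁻¹ = [[-6144, -3072], [14336, 7168]].
The requested entry is -6144.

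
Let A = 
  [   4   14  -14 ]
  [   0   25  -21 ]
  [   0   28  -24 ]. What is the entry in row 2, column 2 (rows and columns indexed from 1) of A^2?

Characteristic polynomial: r^3 - 5r^2 - 8r + 48 = (r - 4)^2(r + 3), so the eigenvalues are -3, 4, 4.
r=4: eigenvector (1, 1, 1).
r=-3: eigenvector (-2, -3, -4).
r=4: eigenvector (1, 2, 2).
P = [[1, -2, 1], [1, -3, 2], [1, -4, 2]], D = diag(4, -3, 4), P⁻¹ = [[2, 0, -1], [0, 1, -1], [-1, 2, -1]].
A² = P·diag(16, 9, 16)·P⁻¹ = [[16, 14, -14], [0, 37, -21], [0, 28, -12]].
The requested entry is 37.

37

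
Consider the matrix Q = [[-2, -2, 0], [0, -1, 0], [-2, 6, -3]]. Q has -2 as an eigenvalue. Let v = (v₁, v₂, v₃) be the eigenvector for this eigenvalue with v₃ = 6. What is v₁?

Q + 2I = [[0, -2, 0], [0, 1, 0], [-2, 6, -1]].
Solving (Q + 2I)v = 0 gives the eigenspace spanned by (-3, 0, 6).
With v₃ = 6, v = (-3, 0, 6), so v₁ = -3.

-3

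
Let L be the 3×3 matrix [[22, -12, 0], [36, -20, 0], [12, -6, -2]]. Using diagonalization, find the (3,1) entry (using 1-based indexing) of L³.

144

Characteristic polynomial: μ^3 - 12μ - 16 = (μ - 4)(μ + 2)^2, so the eigenvalues are -2, -2, 4.
μ=-2: eigenvector (1, 2, 0).
μ=4: eigenvector (-2, -3, -1).
μ=-2: eigenvector (0, 0, 1).
P = [[1, -2, 0], [2, -3, 0], [0, -1, 1]], D = diag(-2, 4, -2), P⁻¹ = [[-3, 2, 0], [-2, 1, 0], [-2, 1, 1]].
L³ = P·diag(-8, 64, -8)·P⁻¹ = [[280, -144, 0], [432, -224, 0], [144, -72, -8]].
The requested entry is 144.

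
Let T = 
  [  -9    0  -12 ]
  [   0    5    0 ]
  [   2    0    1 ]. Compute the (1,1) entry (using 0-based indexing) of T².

25

Characteristic polynomial: s^3 + 3s^2 - 25s - 75 = (s - 5)(s + 3)(s + 5), so the eigenvalues are -5, -3, 5.
s=-5: eigenvector (3, 0, -1).
s=-3: eigenvector (-2, 0, 1).
s=5: eigenvector (0, 1, 0).
P = [[3, -2, 0], [0, 0, 1], [-1, 1, 0]], D = diag(-5, -3, 5), P⁻¹ = [[1, 0, 2], [1, 0, 3], [0, 1, 0]].
T² = P·diag(25, 9, 25)·P⁻¹ = [[57, 0, 96], [0, 25, 0], [-16, 0, -23]].
The requested entry is 25.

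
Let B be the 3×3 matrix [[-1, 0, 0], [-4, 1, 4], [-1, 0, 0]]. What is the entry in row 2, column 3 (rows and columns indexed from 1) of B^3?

Characteristic polynomial: λ^3 - λ = λ(λ - 1)(λ + 1), so the eigenvalues are -1, 0, 1.
λ=-1: eigenvector (1, 0, 1).
λ=1: eigenvector (0, 1, 0).
λ=0: eigenvector (0, -4, 1).
P = [[1, 0, 0], [0, 1, -4], [1, 0, 1]], D = diag(-1, 1, 0), P⁻¹ = [[1, 0, 0], [-4, 1, 4], [-1, 0, 1]].
B³ = P·diag(-1, 1, 0)·P⁻¹ = [[-1, 0, 0], [-4, 1, 4], [-1, 0, 0]].
The requested entry is 4.

4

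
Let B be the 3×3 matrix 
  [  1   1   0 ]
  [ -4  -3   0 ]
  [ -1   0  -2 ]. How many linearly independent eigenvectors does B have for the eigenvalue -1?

1

B + 1I = [[2, 1, 0], [-4, -2, 0], [-1, 0, -1]].
This matrix has rank 2, so its null space has dimension 3 − 2 = 1.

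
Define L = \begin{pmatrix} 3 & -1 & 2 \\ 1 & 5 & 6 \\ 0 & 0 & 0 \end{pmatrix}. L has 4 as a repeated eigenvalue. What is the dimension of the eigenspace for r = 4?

L − 4I = [[-1, -1, 2], [1, 1, 6], [0, 0, -4]].
This matrix has rank 2, so its null space has dimension 3 − 2 = 1.

1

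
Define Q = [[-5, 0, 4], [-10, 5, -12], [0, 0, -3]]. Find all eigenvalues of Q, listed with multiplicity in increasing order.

Characteristic polynomial: p(λ) = λ^3 + 3λ^2 - 25λ - 75 = (λ - 5)(λ + 3)(λ + 5).
Roots (with multiplicity): -5, -3, 5.

-5, -3, 5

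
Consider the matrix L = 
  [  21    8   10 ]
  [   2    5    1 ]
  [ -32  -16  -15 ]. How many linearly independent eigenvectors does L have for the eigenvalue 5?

L − 5I = [[16, 8, 10], [2, 0, 1], [-32, -16, -20]].
This matrix has rank 2, so its null space has dimension 3 − 2 = 1.

1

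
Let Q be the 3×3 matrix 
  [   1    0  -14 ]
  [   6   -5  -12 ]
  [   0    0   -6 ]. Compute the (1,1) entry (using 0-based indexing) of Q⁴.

Characteristic polynomial: t^3 + 10t^2 + 19t - 30 = (t - 1)(t + 5)(t + 6), so the eigenvalues are -6, -5, 1.
t=1: eigenvector (1, 1, 0).
t=-5: eigenvector (0, 1, 0).
t=-6: eigenvector (2, 0, 1).
P = [[1, 0, 2], [1, 1, 0], [0, 0, 1]], D = diag(1, -5, -6), P⁻¹ = [[1, 0, -2], [-1, 1, 2], [0, 0, 1]].
Q⁴ = P·diag(1, 625, 1296)·P⁻¹ = [[1, 0, 2590], [-624, 625, 1248], [0, 0, 1296]].
The requested entry is 625.

625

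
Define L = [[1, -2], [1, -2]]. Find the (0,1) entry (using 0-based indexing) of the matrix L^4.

Characteristic polynomial: λ^2 + λ = λ(λ + 1), so the eigenvalues are -1, 0.
λ=0: eigenvector (2, 1).
λ=-1: eigenvector (-1, -1).
P = [[2, -1], [1, -1]], D = diag(0, -1), P⁻¹ = [[1, -1], [1, -2]].
L⁴ = P·diag(0, 1)·P⁻¹ = [[-1, 2], [-1, 2]].
The requested entry is 2.

2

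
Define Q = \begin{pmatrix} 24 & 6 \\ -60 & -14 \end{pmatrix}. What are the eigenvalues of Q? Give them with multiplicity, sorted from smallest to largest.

Characteristic polynomial: p(λ) = λ^2 - 10λ + 24 = (λ - 6)(λ - 4).
Roots (with multiplicity): 4, 6.

4, 6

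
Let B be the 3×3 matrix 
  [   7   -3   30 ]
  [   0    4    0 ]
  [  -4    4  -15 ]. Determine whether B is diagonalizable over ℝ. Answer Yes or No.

Yes

Characteristic polynomial: p(t) = t^3 + 4t^2 - 17t - 60 = (t - 4)(t + 3)(t + 5).
All 3 eigenvalues are distinct, so B is diagonalizable.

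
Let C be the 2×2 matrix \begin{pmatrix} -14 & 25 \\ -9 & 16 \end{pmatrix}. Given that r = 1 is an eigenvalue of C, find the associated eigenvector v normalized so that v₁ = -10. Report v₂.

C − 1I = [[-15, 25], [-9, 15]].
Solving (C − 1I)v = 0 gives the eigenspace spanned by (-10, -6).
With v₁ = -10, v = (-10, -6), so v₂ = -6.

-6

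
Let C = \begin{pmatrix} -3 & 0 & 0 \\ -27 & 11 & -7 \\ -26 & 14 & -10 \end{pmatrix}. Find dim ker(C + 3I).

1

C + 3I = [[0, 0, 0], [-27, 14, -7], [-26, 14, -7]].
This matrix has rank 2, so its null space has dimension 3 − 2 = 1.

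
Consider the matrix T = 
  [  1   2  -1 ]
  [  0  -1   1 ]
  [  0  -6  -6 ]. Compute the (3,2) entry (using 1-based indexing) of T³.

Characteristic polynomial: μ^3 + 6μ^2 + 5μ - 12 = (μ - 1)(μ + 3)(μ + 4), so the eigenvalues are -4, -3, 1.
μ=1: eigenvector (1, 0, 0).
μ=-3: eigenvector (-1, 1, -2).
μ=-4: eigenvector (1, -1, 3).
P = [[1, -1, 1], [0, 1, -1], [0, -2, 3]], D = diag(1, -3, -4), P⁻¹ = [[1, 1, 0], [0, 3, 1], [0, 2, 1]].
T³ = P·diag(1, -27, -64)·P⁻¹ = [[1, -46, -37], [0, 47, 37], [0, -222, -138]].
The requested entry is -222.

-222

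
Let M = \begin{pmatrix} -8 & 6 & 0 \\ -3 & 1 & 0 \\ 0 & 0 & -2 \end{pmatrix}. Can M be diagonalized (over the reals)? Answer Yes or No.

Yes

Characteristic polynomial: p(μ) = μ^3 + 9μ^2 + 24μ + 20 = (μ + 2)^2(μ + 5).
μ = -2 has algebraic multiplicity 2; rank(M + 2I) = 1, so geometric multiplicity = 2.
Every eigenvalue has geometric = algebraic multiplicity, so M is diagonalizable.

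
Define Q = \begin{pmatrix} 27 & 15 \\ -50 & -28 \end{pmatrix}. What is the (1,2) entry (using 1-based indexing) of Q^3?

Characteristic polynomial: t^2 + t - 6 = (t - 2)(t + 3), so the eigenvalues are -3, 2.
t=2: eigenvector (3, -5).
t=-3: eigenvector (1, -2).
P = [[3, 1], [-5, -2]], D = diag(2, -3), P⁻¹ = [[2, 1], [-5, -3]].
Q³ = P·diag(8, -27)·P⁻¹ = [[183, 105], [-350, -202]].
The requested entry is 105.

105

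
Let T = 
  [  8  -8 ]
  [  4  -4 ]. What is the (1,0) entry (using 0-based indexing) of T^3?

64

Characteristic polynomial: μ^2 - 4μ = μ(μ - 4), so the eigenvalues are 0, 4.
μ=0: eigenvector (1, 1).
μ=4: eigenvector (-2, -1).
P = [[1, -2], [1, -1]], D = diag(0, 4), P⁻¹ = [[-1, 2], [-1, 1]].
T³ = P·diag(0, 64)·P⁻¹ = [[128, -128], [64, -64]].
The requested entry is 64.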